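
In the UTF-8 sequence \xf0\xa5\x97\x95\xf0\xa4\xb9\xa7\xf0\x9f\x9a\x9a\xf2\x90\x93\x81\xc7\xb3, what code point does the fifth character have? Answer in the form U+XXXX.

U+01F3

Offset 0: leading byte 0xF0 = 11110000 → 4-byte char #1 = F0 A5 97 95.
Offset 4: leading byte 0xF0 = 11110000 → 4-byte char #2 = F0 A4 B9 A7.
Offset 8: leading byte 0xF0 = 11110000 → 4-byte char #3 = F0 9F 9A 9A.
Offset 12: leading byte 0xF2 = 11110010 → 4-byte char #4 = F2 90 93 81.
Offset 16: leading byte 0xC7 = 11000111 → 2-byte char #5 = C7 B3.
Leading byte 0xC7 = 11000111 matches 110xxxxx → 2-byte sequence.
Byte 1: 0xC7 = 11000111, payload 00111 (5 bits).
Byte 2: 0xB3 = 10110011 (10xxxxxx ✓), payload 110011.
Concatenate: 00111110011 = 0x1F3 (11 bits → U+01F3).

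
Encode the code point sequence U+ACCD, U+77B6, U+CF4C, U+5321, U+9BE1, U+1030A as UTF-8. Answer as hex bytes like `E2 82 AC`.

U+ACCD: 3-byte form → EA B3 8D.
U+77B6: 3-byte form → E7 9E B6.
U+CF4C: 3-byte form → EC BD 8C.
U+5321: 3-byte form → E5 8C A1.
U+9BE1: 3-byte form → E9 AF A1.
U+1030A: 4-byte form → F0 90 8C 8A.
Concatenated (19 bytes): EA B3 8D E7 9E B6 EC BD 8C E5 8C A1 E9 AF A1 F0 90 8C 8A.

EA B3 8D E7 9E B6 EC BD 8C E5 8C A1 E9 AF A1 F0 90 8C 8A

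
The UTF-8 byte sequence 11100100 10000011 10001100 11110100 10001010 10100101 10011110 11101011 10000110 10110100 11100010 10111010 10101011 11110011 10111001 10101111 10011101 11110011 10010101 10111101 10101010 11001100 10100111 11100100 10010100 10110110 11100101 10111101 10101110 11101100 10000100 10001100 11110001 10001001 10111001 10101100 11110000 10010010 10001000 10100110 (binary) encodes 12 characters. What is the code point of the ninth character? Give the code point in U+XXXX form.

U+5F6E

Offset 0: leading byte 0xE4 = 11100100 → 3-byte char #1 = E4 83 8C.
Offset 3: leading byte 0xF4 = 11110100 → 4-byte char #2 = F4 8A A5 9E.
Offset 7: leading byte 0xEB = 11101011 → 3-byte char #3 = EB 86 B4.
Offset 10: leading byte 0xE2 = 11100010 → 3-byte char #4 = E2 BA AB.
Offset 13: leading byte 0xF3 = 11110011 → 4-byte char #5 = F3 B9 AF 9D.
Offset 17: leading byte 0xF3 = 11110011 → 4-byte char #6 = F3 95 BD AA.
Offset 21: leading byte 0xCC = 11001100 → 2-byte char #7 = CC A7.
Offset 23: leading byte 0xE4 = 11100100 → 3-byte char #8 = E4 94 B6.
Offset 26: leading byte 0xE5 = 11100101 → 3-byte char #9 = E5 BD AE.
Leading byte 0xE5 = 11100101 matches 1110xxxx → 3-byte sequence.
Byte 1: 0xE5 = 11100101, payload 0101 (4 bits).
Byte 2: 0xBD = 10111101 (10xxxxxx ✓), payload 111101.
Byte 3: 0xAE = 10101110 (10xxxxxx ✓), payload 101110.
Concatenate: 0101111101101110 = 0x5F6E (16 bits → U+5F6E).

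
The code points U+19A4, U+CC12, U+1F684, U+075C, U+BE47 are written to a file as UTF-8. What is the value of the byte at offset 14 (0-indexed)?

U+19A4 → 3-byte form E1 A6 A4 at offsets 0–2.
U+CC12 → 3-byte form EC B0 92 at offsets 3–5.
U+1F684 → 4-byte form F0 9F 9A 84 at offsets 6–9.
U+075C → 2-byte form DD 9C at offsets 10–11.
U+BE47 → 3-byte form EB B9 87 at offsets 12–14.
Offset 14 falls in char 5's range; it's byte 3 of EB B9 87 = 0x87.

0x87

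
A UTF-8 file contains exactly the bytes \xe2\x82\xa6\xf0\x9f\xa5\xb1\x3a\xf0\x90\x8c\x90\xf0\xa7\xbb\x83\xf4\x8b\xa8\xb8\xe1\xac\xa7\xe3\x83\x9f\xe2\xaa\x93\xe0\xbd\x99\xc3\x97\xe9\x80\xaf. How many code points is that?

Byte at offset 0: 0xE2 = 11100010 → 3-byte char (#1). Advance 3.
Byte at offset 3: 0xF0 = 11110000 → 4-byte char (#2). Advance 4.
Byte at offset 7: 0x3A = 00111010 → 1-byte char (#3). Advance 1.
Byte at offset 8: 0xF0 = 11110000 → 4-byte char (#4). Advance 4.
Byte at offset 12: 0xF0 = 11110000 → 4-byte char (#5). Advance 4.
Byte at offset 16: 0xF4 = 11110100 → 4-byte char (#6). Advance 4.
Byte at offset 20: 0xE1 = 11100001 → 3-byte char (#7). Advance 3.
Byte at offset 23: 0xE3 = 11100011 → 3-byte char (#8). Advance 3.
Byte at offset 26: 0xE2 = 11100010 → 3-byte char (#9). Advance 3.
Byte at offset 29: 0xE0 = 11100000 → 3-byte char (#10). Advance 3.
Byte at offset 32: 0xC3 = 11000011 → 2-byte char (#11). Advance 2.
Byte at offset 34: 0xE9 = 11101001 → 3-byte char (#12). Advance 3.
Reached end at offset 37 after 12 code points.

12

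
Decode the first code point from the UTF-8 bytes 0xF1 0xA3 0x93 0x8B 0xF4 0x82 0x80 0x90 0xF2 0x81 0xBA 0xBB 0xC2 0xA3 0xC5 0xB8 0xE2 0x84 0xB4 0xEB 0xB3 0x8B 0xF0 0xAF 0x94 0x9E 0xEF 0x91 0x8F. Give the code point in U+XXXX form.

U+634CB

Offset 0: leading byte 0xF1 = 11110001 → 4-byte char #1 = F1 A3 93 8B.
Leading byte 0xF1 = 11110001 matches 11110xxx → 4-byte sequence.
Byte 1: 0xF1 = 11110001, payload 001 (3 bits).
Byte 2: 0xA3 = 10100011 (10xxxxxx ✓), payload 100011.
Byte 3: 0x93 = 10010011 (10xxxxxx ✓), payload 010011.
Byte 4: 0x8B = 10001011 (10xxxxxx ✓), payload 001011.
Concatenate: 001100011010011001011 = 0x634CB (21 bits → U+634CB).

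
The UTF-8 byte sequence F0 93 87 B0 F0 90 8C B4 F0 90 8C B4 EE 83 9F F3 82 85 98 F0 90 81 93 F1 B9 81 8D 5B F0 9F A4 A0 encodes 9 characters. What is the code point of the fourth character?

U+E0DF

Offset 0: leading byte 0xF0 = 11110000 → 4-byte char #1 = F0 93 87 B0.
Offset 4: leading byte 0xF0 = 11110000 → 4-byte char #2 = F0 90 8C B4.
Offset 8: leading byte 0xF0 = 11110000 → 4-byte char #3 = F0 90 8C B4.
Offset 12: leading byte 0xEE = 11101110 → 3-byte char #4 = EE 83 9F.
Leading byte 0xEE = 11101110 matches 1110xxxx → 3-byte sequence.
Byte 1: 0xEE = 11101110, payload 1110 (4 bits).
Byte 2: 0x83 = 10000011 (10xxxxxx ✓), payload 000011.
Byte 3: 0x9F = 10011111 (10xxxxxx ✓), payload 011111.
Concatenate: 1110000011011111 = 0xE0DF (16 bits → U+E0DF).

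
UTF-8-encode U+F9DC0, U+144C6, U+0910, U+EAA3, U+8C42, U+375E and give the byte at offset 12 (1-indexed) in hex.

0xEE

1-indexed offset 12 is 0-indexed offset 11.
U+F9DC0 → 4-byte form F3 B9 B7 80 at offsets 0–3.
U+144C6 → 4-byte form F0 94 93 86 at offsets 4–7.
U+0910 → 3-byte form E0 A4 90 at offsets 8–10.
U+EAA3 → 3-byte form EE AA A3 at offsets 11–13.
Offset 11 falls in char 4's range; it's byte 1 of EE AA A3 = 0xEE.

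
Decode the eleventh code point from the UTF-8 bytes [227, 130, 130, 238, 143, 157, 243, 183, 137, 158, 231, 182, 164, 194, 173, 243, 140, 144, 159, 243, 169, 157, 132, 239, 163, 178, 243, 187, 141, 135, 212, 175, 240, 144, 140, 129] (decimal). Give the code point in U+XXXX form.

Offset 0: leading byte 0xE3 = 11100011 → 3-byte char #1 = E3 82 82.
Offset 3: leading byte 0xEE = 11101110 → 3-byte char #2 = EE 8F 9D.
Offset 6: leading byte 0xF3 = 11110011 → 4-byte char #3 = F3 B7 89 9E.
Offset 10: leading byte 0xE7 = 11100111 → 3-byte char #4 = E7 B6 A4.
Offset 13: leading byte 0xC2 = 11000010 → 2-byte char #5 = C2 AD.
Offset 15: leading byte 0xF3 = 11110011 → 4-byte char #6 = F3 8C 90 9F.
Offset 19: leading byte 0xF3 = 11110011 → 4-byte char #7 = F3 A9 9D 84.
Offset 23: leading byte 0xEF = 11101111 → 3-byte char #8 = EF A3 B2.
Offset 26: leading byte 0xF3 = 11110011 → 4-byte char #9 = F3 BB 8D 87.
Offset 30: leading byte 0xD4 = 11010100 → 2-byte char #10 = D4 AF.
Offset 32: leading byte 0xF0 = 11110000 → 4-byte char #11 = F0 90 8C 81.
Leading byte 0xF0 = 11110000 matches 11110xxx → 4-byte sequence.
Byte 1: 0xF0 = 11110000, payload 000 (3 bits).
Byte 2: 0x90 = 10010000 (10xxxxxx ✓), payload 010000.
Byte 3: 0x8C = 10001100 (10xxxxxx ✓), payload 001100.
Byte 4: 0x81 = 10000001 (10xxxxxx ✓), payload 000001.
Concatenate: 000010000001100000001 = 0x10301 (21 bits → U+10301).

U+10301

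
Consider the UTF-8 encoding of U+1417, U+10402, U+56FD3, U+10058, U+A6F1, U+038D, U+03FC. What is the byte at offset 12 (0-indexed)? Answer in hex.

0x90

U+1417 → 3-byte form E1 90 97 at offsets 0–2.
U+10402 → 4-byte form F0 90 90 82 at offsets 3–6.
U+56FD3 → 4-byte form F1 96 BF 93 at offsets 7–10.
U+10058 → 4-byte form F0 90 81 98 at offsets 11–14.
Offset 12 falls in char 4's range; it's byte 2 of F0 90 81 98 = 0x90.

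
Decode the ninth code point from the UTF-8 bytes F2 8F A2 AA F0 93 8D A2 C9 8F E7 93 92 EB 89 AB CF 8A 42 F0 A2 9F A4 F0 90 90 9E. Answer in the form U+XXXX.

U+1041E

Offset 0: leading byte 0xF2 = 11110010 → 4-byte char #1 = F2 8F A2 AA.
Offset 4: leading byte 0xF0 = 11110000 → 4-byte char #2 = F0 93 8D A2.
Offset 8: leading byte 0xC9 = 11001001 → 2-byte char #3 = C9 8F.
Offset 10: leading byte 0xE7 = 11100111 → 3-byte char #4 = E7 93 92.
Offset 13: leading byte 0xEB = 11101011 → 3-byte char #5 = EB 89 AB.
Offset 16: leading byte 0xCF = 11001111 → 2-byte char #6 = CF 8A.
Offset 18: leading byte 0x42 = 01000010 → 1-byte char #7 = 42.
Offset 19: leading byte 0xF0 = 11110000 → 4-byte char #8 = F0 A2 9F A4.
Offset 23: leading byte 0xF0 = 11110000 → 4-byte char #9 = F0 90 90 9E.
Leading byte 0xF0 = 11110000 matches 11110xxx → 4-byte sequence.
Byte 1: 0xF0 = 11110000, payload 000 (3 bits).
Byte 2: 0x90 = 10010000 (10xxxxxx ✓), payload 010000.
Byte 3: 0x90 = 10010000 (10xxxxxx ✓), payload 010000.
Byte 4: 0x9E = 10011110 (10xxxxxx ✓), payload 011110.
Concatenate: 000010000010000011110 = 0x1041E (21 bits → U+1041E).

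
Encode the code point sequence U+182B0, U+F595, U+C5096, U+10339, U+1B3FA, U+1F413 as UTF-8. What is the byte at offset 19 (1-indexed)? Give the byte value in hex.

1-indexed offset 19 is 0-indexed offset 18.
U+182B0 → 4-byte form F0 98 8A B0 at offsets 0–3.
U+F595 → 3-byte form EF 96 95 at offsets 4–6.
U+C5096 → 4-byte form F3 85 82 96 at offsets 7–10.
U+10339 → 4-byte form F0 90 8C B9 at offsets 11–14.
U+1B3FA → 4-byte form F0 9B 8F BA at offsets 15–18.
Offset 18 falls in char 5's range; it's byte 4 of F0 9B 8F BA = 0xBA.

0xBA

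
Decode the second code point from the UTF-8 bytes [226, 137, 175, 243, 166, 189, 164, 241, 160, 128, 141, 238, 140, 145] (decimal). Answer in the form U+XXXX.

U+E6F64

Offset 0: leading byte 0xE2 = 11100010 → 3-byte char #1 = E2 89 AF.
Offset 3: leading byte 0xF3 = 11110011 → 4-byte char #2 = F3 A6 BD A4.
Leading byte 0xF3 = 11110011 matches 11110xxx → 4-byte sequence.
Byte 1: 0xF3 = 11110011, payload 011 (3 bits).
Byte 2: 0xA6 = 10100110 (10xxxxxx ✓), payload 100110.
Byte 3: 0xBD = 10111101 (10xxxxxx ✓), payload 111101.
Byte 4: 0xA4 = 10100100 (10xxxxxx ✓), payload 100100.
Concatenate: 011100110111101100100 = 0xE6F64 (21 bits → U+E6F64).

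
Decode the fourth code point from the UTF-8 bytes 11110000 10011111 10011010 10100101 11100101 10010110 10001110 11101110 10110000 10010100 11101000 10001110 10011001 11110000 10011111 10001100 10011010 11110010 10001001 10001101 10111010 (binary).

Offset 0: leading byte 0xF0 = 11110000 → 4-byte char #1 = F0 9F 9A A5.
Offset 4: leading byte 0xE5 = 11100101 → 3-byte char #2 = E5 96 8E.
Offset 7: leading byte 0xEE = 11101110 → 3-byte char #3 = EE B0 94.
Offset 10: leading byte 0xE8 = 11101000 → 3-byte char #4 = E8 8E 99.
Leading byte 0xE8 = 11101000 matches 1110xxxx → 3-byte sequence.
Byte 1: 0xE8 = 11101000, payload 1000 (4 bits).
Byte 2: 0x8E = 10001110 (10xxxxxx ✓), payload 001110.
Byte 3: 0x99 = 10011001 (10xxxxxx ✓), payload 011001.
Concatenate: 1000001110011001 = 0x8399 (16 bits → U+8399).

U+8399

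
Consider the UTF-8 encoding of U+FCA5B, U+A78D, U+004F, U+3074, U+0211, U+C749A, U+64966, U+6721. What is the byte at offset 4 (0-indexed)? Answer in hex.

0xEA

U+FCA5B → 4-byte form F3 BC A9 9B at offsets 0–3.
U+A78D → 3-byte form EA 9E 8D at offsets 4–6.
Offset 4 falls in char 2's range; it's byte 1 of EA 9E 8D = 0xEA.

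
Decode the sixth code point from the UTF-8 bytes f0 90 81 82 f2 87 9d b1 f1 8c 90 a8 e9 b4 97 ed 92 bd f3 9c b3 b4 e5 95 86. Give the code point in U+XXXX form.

Offset 0: leading byte 0xF0 = 11110000 → 4-byte char #1 = F0 90 81 82.
Offset 4: leading byte 0xF2 = 11110010 → 4-byte char #2 = F2 87 9D B1.
Offset 8: leading byte 0xF1 = 11110001 → 4-byte char #3 = F1 8C 90 A8.
Offset 12: leading byte 0xE9 = 11101001 → 3-byte char #4 = E9 B4 97.
Offset 15: leading byte 0xED = 11101101 → 3-byte char #5 = ED 92 BD.
Offset 18: leading byte 0xF3 = 11110011 → 4-byte char #6 = F3 9C B3 B4.
Leading byte 0xF3 = 11110011 matches 11110xxx → 4-byte sequence.
Byte 1: 0xF3 = 11110011, payload 011 (3 bits).
Byte 2: 0x9C = 10011100 (10xxxxxx ✓), payload 011100.
Byte 3: 0xB3 = 10110011 (10xxxxxx ✓), payload 110011.
Byte 4: 0xB4 = 10110100 (10xxxxxx ✓), payload 110100.
Concatenate: 011011100110011110100 = 0xDCCF4 (21 bits → U+DCCF4).

U+DCCF4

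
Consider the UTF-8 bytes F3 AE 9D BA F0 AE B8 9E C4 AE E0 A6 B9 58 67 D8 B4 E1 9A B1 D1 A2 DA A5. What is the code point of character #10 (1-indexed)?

U+06A5

Offset 0: leading byte 0xF3 = 11110011 → 4-byte char #1 = F3 AE 9D BA.
Offset 4: leading byte 0xF0 = 11110000 → 4-byte char #2 = F0 AE B8 9E.
Offset 8: leading byte 0xC4 = 11000100 → 2-byte char #3 = C4 AE.
Offset 10: leading byte 0xE0 = 11100000 → 3-byte char #4 = E0 A6 B9.
Offset 13: leading byte 0x58 = 01011000 → 1-byte char #5 = 58.
Offset 14: leading byte 0x67 = 01100111 → 1-byte char #6 = 67.
Offset 15: leading byte 0xD8 = 11011000 → 2-byte char #7 = D8 B4.
Offset 17: leading byte 0xE1 = 11100001 → 3-byte char #8 = E1 9A B1.
Offset 20: leading byte 0xD1 = 11010001 → 2-byte char #9 = D1 A2.
Offset 22: leading byte 0xDA = 11011010 → 2-byte char #10 = DA A5.
Leading byte 0xDA = 11011010 matches 110xxxxx → 2-byte sequence.
Byte 1: 0xDA = 11011010, payload 11010 (5 bits).
Byte 2: 0xA5 = 10100101 (10xxxxxx ✓), payload 100101.
Concatenate: 11010100101 = 0x6A5 (11 bits → U+06A5).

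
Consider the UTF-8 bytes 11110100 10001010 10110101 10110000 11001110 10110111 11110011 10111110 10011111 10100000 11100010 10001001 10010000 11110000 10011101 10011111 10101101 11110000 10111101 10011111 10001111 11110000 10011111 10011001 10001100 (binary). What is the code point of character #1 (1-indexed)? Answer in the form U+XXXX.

U+10AD70

Offset 0: leading byte 0xF4 = 11110100 → 4-byte char #1 = F4 8A B5 B0.
Leading byte 0xF4 = 11110100 matches 11110xxx → 4-byte sequence.
Byte 1: 0xF4 = 11110100, payload 100 (3 bits).
Byte 2: 0x8A = 10001010 (10xxxxxx ✓), payload 001010.
Byte 3: 0xB5 = 10110101 (10xxxxxx ✓), payload 110101.
Byte 4: 0xB0 = 10110000 (10xxxxxx ✓), payload 110000.
Concatenate: 100001010110101110000 = 0x10AD70 (21 bits → U+10AD70).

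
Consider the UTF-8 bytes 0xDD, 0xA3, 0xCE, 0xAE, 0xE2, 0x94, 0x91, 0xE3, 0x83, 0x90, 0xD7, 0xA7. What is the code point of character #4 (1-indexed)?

U+30D0

Offset 0: leading byte 0xDD = 11011101 → 2-byte char #1 = DD A3.
Offset 2: leading byte 0xCE = 11001110 → 2-byte char #2 = CE AE.
Offset 4: leading byte 0xE2 = 11100010 → 3-byte char #3 = E2 94 91.
Offset 7: leading byte 0xE3 = 11100011 → 3-byte char #4 = E3 83 90.
Leading byte 0xE3 = 11100011 matches 1110xxxx → 3-byte sequence.
Byte 1: 0xE3 = 11100011, payload 0011 (4 bits).
Byte 2: 0x83 = 10000011 (10xxxxxx ✓), payload 000011.
Byte 3: 0x90 = 10010000 (10xxxxxx ✓), payload 010000.
Concatenate: 0011000011010000 = 0x30D0 (16 bits → U+30D0).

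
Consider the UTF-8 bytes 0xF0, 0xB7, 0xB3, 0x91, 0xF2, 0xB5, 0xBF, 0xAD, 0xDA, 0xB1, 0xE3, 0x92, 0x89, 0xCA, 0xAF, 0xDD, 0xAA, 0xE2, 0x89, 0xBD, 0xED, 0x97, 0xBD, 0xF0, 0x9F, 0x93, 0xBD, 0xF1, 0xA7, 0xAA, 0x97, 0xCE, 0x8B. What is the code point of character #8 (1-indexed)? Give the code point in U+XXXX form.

Offset 0: leading byte 0xF0 = 11110000 → 4-byte char #1 = F0 B7 B3 91.
Offset 4: leading byte 0xF2 = 11110010 → 4-byte char #2 = F2 B5 BF AD.
Offset 8: leading byte 0xDA = 11011010 → 2-byte char #3 = DA B1.
Offset 10: leading byte 0xE3 = 11100011 → 3-byte char #4 = E3 92 89.
Offset 13: leading byte 0xCA = 11001010 → 2-byte char #5 = CA AF.
Offset 15: leading byte 0xDD = 11011101 → 2-byte char #6 = DD AA.
Offset 17: leading byte 0xE2 = 11100010 → 3-byte char #7 = E2 89 BD.
Offset 20: leading byte 0xED = 11101101 → 3-byte char #8 = ED 97 BD.
Leading byte 0xED = 11101101 matches 1110xxxx → 3-byte sequence.
Byte 1: 0xED = 11101101, payload 1101 (4 bits).
Byte 2: 0x97 = 10010111 (10xxxxxx ✓), payload 010111.
Byte 3: 0xBD = 10111101 (10xxxxxx ✓), payload 111101.
Concatenate: 1101010111111101 = 0xD5FD (16 bits → U+D5FD).

U+D5FD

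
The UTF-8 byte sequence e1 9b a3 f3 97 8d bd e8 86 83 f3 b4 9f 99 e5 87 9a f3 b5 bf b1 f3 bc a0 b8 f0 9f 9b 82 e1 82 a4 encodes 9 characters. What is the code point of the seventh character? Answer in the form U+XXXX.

Offset 0: leading byte 0xE1 = 11100001 → 3-byte char #1 = E1 9B A3.
Offset 3: leading byte 0xF3 = 11110011 → 4-byte char #2 = F3 97 8D BD.
Offset 7: leading byte 0xE8 = 11101000 → 3-byte char #3 = E8 86 83.
Offset 10: leading byte 0xF3 = 11110011 → 4-byte char #4 = F3 B4 9F 99.
Offset 14: leading byte 0xE5 = 11100101 → 3-byte char #5 = E5 87 9A.
Offset 17: leading byte 0xF3 = 11110011 → 4-byte char #6 = F3 B5 BF B1.
Offset 21: leading byte 0xF3 = 11110011 → 4-byte char #7 = F3 BC A0 B8.
Leading byte 0xF3 = 11110011 matches 11110xxx → 4-byte sequence.
Byte 1: 0xF3 = 11110011, payload 011 (3 bits).
Byte 2: 0xBC = 10111100 (10xxxxxx ✓), payload 111100.
Byte 3: 0xA0 = 10100000 (10xxxxxx ✓), payload 100000.
Byte 4: 0xB8 = 10111000 (10xxxxxx ✓), payload 111000.
Concatenate: 011111100100000111000 = 0xFC838 (21 bits → U+FC838).

U+FC838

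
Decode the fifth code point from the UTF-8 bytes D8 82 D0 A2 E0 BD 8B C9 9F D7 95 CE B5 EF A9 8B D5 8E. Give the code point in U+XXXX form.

U+05D5

Offset 0: leading byte 0xD8 = 11011000 → 2-byte char #1 = D8 82.
Offset 2: leading byte 0xD0 = 11010000 → 2-byte char #2 = D0 A2.
Offset 4: leading byte 0xE0 = 11100000 → 3-byte char #3 = E0 BD 8B.
Offset 7: leading byte 0xC9 = 11001001 → 2-byte char #4 = C9 9F.
Offset 9: leading byte 0xD7 = 11010111 → 2-byte char #5 = D7 95.
Leading byte 0xD7 = 11010111 matches 110xxxxx → 2-byte sequence.
Byte 1: 0xD7 = 11010111, payload 10111 (5 bits).
Byte 2: 0x95 = 10010101 (10xxxxxx ✓), payload 010101.
Concatenate: 10111010101 = 0x5D5 (11 bits → U+05D5).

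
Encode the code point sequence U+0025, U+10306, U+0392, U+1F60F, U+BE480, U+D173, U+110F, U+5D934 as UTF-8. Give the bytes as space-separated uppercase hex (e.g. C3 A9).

U+0025: 1-byte form → 25.
U+10306: 4-byte form → F0 90 8C 86.
U+0392: 2-byte form → CE 92.
U+1F60F: 4-byte form → F0 9F 98 8F.
U+BE480: 4-byte form → F2 BE 92 80.
U+D173: 3-byte form → ED 85 B3.
U+110F: 3-byte form → E1 84 8F.
U+5D934: 4-byte form → F1 9D A4 B4.
Concatenated (25 bytes): 25 F0 90 8C 86 CE 92 F0 9F 98 8F F2 BE 92 80 ED 85 B3 E1 84 8F F1 9D A4 B4.

25 F0 90 8C 86 CE 92 F0 9F 98 8F F2 BE 92 80 ED 85 B3 E1 84 8F F1 9D A4 B4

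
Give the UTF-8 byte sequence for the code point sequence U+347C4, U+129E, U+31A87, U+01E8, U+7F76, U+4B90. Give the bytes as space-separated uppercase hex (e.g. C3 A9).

U+347C4: 4-byte form → F0 B4 9F 84.
U+129E: 3-byte form → E1 8A 9E.
U+31A87: 4-byte form → F0 B1 AA 87.
U+01E8: 2-byte form → C7 A8.
U+7F76: 3-byte form → E7 BD B6.
U+4B90: 3-byte form → E4 AE 90.
Concatenated (19 bytes): F0 B4 9F 84 E1 8A 9E F0 B1 AA 87 C7 A8 E7 BD B6 E4 AE 90.

F0 B4 9F 84 E1 8A 9E F0 B1 AA 87 C7 A8 E7 BD B6 E4 AE 90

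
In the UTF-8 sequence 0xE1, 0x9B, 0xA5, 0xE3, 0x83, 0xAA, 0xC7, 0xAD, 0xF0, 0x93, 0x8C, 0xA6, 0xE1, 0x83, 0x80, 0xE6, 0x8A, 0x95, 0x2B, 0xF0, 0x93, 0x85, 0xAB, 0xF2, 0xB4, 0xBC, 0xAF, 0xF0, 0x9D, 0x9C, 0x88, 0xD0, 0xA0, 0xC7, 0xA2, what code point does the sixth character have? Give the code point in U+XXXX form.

U+6295

Offset 0: leading byte 0xE1 = 11100001 → 3-byte char #1 = E1 9B A5.
Offset 3: leading byte 0xE3 = 11100011 → 3-byte char #2 = E3 83 AA.
Offset 6: leading byte 0xC7 = 11000111 → 2-byte char #3 = C7 AD.
Offset 8: leading byte 0xF0 = 11110000 → 4-byte char #4 = F0 93 8C A6.
Offset 12: leading byte 0xE1 = 11100001 → 3-byte char #5 = E1 83 80.
Offset 15: leading byte 0xE6 = 11100110 → 3-byte char #6 = E6 8A 95.
Leading byte 0xE6 = 11100110 matches 1110xxxx → 3-byte sequence.
Byte 1: 0xE6 = 11100110, payload 0110 (4 bits).
Byte 2: 0x8A = 10001010 (10xxxxxx ✓), payload 001010.
Byte 3: 0x95 = 10010101 (10xxxxxx ✓), payload 010101.
Concatenate: 0110001010010101 = 0x6295 (16 bits → U+6295).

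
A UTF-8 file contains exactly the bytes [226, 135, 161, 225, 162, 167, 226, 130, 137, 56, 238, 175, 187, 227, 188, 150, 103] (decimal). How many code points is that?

7

Byte at offset 0: 0xE2 = 11100010 → 3-byte char (#1). Advance 3.
Byte at offset 3: 0xE1 = 11100001 → 3-byte char (#2). Advance 3.
Byte at offset 6: 0xE2 = 11100010 → 3-byte char (#3). Advance 3.
Byte at offset 9: 0x38 = 00111000 → 1-byte char (#4). Advance 1.
Byte at offset 10: 0xEE = 11101110 → 3-byte char (#5). Advance 3.
Byte at offset 13: 0xE3 = 11100011 → 3-byte char (#6). Advance 3.
Byte at offset 16: 0x67 = 01100111 → 1-byte char (#7). Advance 1.
Reached end at offset 17 after 7 code points.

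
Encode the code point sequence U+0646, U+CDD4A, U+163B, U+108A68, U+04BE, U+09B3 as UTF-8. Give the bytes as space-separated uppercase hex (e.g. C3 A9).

U+0646: 2-byte form → D9 86.
U+CDD4A: 4-byte form → F3 8D B5 8A.
U+163B: 3-byte form → E1 98 BB.
U+108A68: 4-byte form → F4 88 A9 A8.
U+04BE: 2-byte form → D2 BE.
U+09B3: 3-byte form → E0 A6 B3.
Concatenated (18 bytes): D9 86 F3 8D B5 8A E1 98 BB F4 88 A9 A8 D2 BE E0 A6 B3.

D9 86 F3 8D B5 8A E1 98 BB F4 88 A9 A8 D2 BE E0 A6 B3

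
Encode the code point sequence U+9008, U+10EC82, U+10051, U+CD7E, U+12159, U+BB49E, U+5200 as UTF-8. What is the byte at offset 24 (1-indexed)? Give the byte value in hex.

1-indexed offset 24 is 0-indexed offset 23.
U+9008 → 3-byte form E9 80 88 at offsets 0–2.
U+10EC82 → 4-byte form F4 8E B2 82 at offsets 3–6.
U+10051 → 4-byte form F0 90 81 91 at offsets 7–10.
U+CD7E → 3-byte form EC B5 BE at offsets 11–13.
U+12159 → 4-byte form F0 92 85 99 at offsets 14–17.
U+BB49E → 4-byte form F2 BB 92 9E at offsets 18–21.
U+5200 → 3-byte form E5 88 80 at offsets 22–24.
Offset 23 falls in char 7's range; it's byte 2 of E5 88 80 = 0x88.

0x88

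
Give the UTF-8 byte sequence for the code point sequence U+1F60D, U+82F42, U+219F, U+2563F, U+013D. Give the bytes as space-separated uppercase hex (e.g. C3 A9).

F0 9F 98 8D F2 82 BD 82 E2 86 9F F0 A5 98 BF C4 BD

U+1F60D: 4-byte form → F0 9F 98 8D.
U+82F42: 4-byte form → F2 82 BD 82.
U+219F: 3-byte form → E2 86 9F.
U+2563F: 4-byte form → F0 A5 98 BF.
U+013D: 2-byte form → C4 BD.
Concatenated (17 bytes): F0 9F 98 8D F2 82 BD 82 E2 86 9F F0 A5 98 BF C4 BD.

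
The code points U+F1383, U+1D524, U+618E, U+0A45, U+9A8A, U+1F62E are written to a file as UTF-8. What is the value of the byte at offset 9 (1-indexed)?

1-indexed offset 9 is 0-indexed offset 8.
U+F1383 → 4-byte form F3 B1 8E 83 at offsets 0–3.
U+1D524 → 4-byte form F0 9D 94 A4 at offsets 4–7.
U+618E → 3-byte form E6 86 8E at offsets 8–10.
Offset 8 falls in char 3's range; it's byte 1 of E6 86 8E = 0xE6.

0xE6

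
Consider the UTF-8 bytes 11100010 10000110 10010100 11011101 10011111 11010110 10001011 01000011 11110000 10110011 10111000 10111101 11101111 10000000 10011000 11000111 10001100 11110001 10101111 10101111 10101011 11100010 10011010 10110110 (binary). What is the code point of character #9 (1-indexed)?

U+26B6

Offset 0: leading byte 0xE2 = 11100010 → 3-byte char #1 = E2 86 94.
Offset 3: leading byte 0xDD = 11011101 → 2-byte char #2 = DD 9F.
Offset 5: leading byte 0xD6 = 11010110 → 2-byte char #3 = D6 8B.
Offset 7: leading byte 0x43 = 01000011 → 1-byte char #4 = 43.
Offset 8: leading byte 0xF0 = 11110000 → 4-byte char #5 = F0 B3 B8 BD.
Offset 12: leading byte 0xEF = 11101111 → 3-byte char #6 = EF 80 98.
Offset 15: leading byte 0xC7 = 11000111 → 2-byte char #7 = C7 8C.
Offset 17: leading byte 0xF1 = 11110001 → 4-byte char #8 = F1 AF AF AB.
Offset 21: leading byte 0xE2 = 11100010 → 3-byte char #9 = E2 9A B6.
Leading byte 0xE2 = 11100010 matches 1110xxxx → 3-byte sequence.
Byte 1: 0xE2 = 11100010, payload 0010 (4 bits).
Byte 2: 0x9A = 10011010 (10xxxxxx ✓), payload 011010.
Byte 3: 0xB6 = 10110110 (10xxxxxx ✓), payload 110110.
Concatenate: 0010011010110110 = 0x26B6 (16 bits → U+26B6).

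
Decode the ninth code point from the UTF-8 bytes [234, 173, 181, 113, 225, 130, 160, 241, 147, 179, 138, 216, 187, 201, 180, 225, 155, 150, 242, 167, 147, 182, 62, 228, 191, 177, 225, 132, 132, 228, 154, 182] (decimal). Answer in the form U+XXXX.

Offset 0: leading byte 0xEA = 11101010 → 3-byte char #1 = EA AD B5.
Offset 3: leading byte 0x71 = 01110001 → 1-byte char #2 = 71.
Offset 4: leading byte 0xE1 = 11100001 → 3-byte char #3 = E1 82 A0.
Offset 7: leading byte 0xF1 = 11110001 → 4-byte char #4 = F1 93 B3 8A.
Offset 11: leading byte 0xD8 = 11011000 → 2-byte char #5 = D8 BB.
Offset 13: leading byte 0xC9 = 11001001 → 2-byte char #6 = C9 B4.
Offset 15: leading byte 0xE1 = 11100001 → 3-byte char #7 = E1 9B 96.
Offset 18: leading byte 0xF2 = 11110010 → 4-byte char #8 = F2 A7 93 B6.
Offset 22: leading byte 0x3E = 00111110 → 1-byte char #9 = 3E.
Leading byte 0x3E = 00111110 matches 0xxxxxxx → 1-byte sequence.
Byte 1: 0x3E = 00111110, payload 0111110 (7 bits).
Concatenate: 0111110 = 0x3E (7 bits → U+003E).

U+003E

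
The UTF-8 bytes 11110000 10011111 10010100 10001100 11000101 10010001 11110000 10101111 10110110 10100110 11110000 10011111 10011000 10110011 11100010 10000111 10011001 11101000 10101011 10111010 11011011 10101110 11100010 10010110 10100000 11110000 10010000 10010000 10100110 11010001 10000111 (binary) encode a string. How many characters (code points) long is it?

10

Byte at offset 0: 0xF0 = 11110000 → 4-byte char (#1). Advance 4.
Byte at offset 4: 0xC5 = 11000101 → 2-byte char (#2). Advance 2.
Byte at offset 6: 0xF0 = 11110000 → 4-byte char (#3). Advance 4.
Byte at offset 10: 0xF0 = 11110000 → 4-byte char (#4). Advance 4.
Byte at offset 14: 0xE2 = 11100010 → 3-byte char (#5). Advance 3.
Byte at offset 17: 0xE8 = 11101000 → 3-byte char (#6). Advance 3.
Byte at offset 20: 0xDB = 11011011 → 2-byte char (#7). Advance 2.
Byte at offset 22: 0xE2 = 11100010 → 3-byte char (#8). Advance 3.
Byte at offset 25: 0xF0 = 11110000 → 4-byte char (#9). Advance 4.
Byte at offset 29: 0xD1 = 11010001 → 2-byte char (#10). Advance 2.
Reached end at offset 31 after 10 code points.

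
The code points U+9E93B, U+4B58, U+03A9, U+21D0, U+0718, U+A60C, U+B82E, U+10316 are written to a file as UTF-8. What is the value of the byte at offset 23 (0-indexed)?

U+9E93B → 4-byte form F2 9E A4 BB at offsets 0–3.
U+4B58 → 3-byte form E4 AD 98 at offsets 4–6.
U+03A9 → 2-byte form CE A9 at offsets 7–8.
U+21D0 → 3-byte form E2 87 90 at offsets 9–11.
U+0718 → 2-byte form DC 98 at offsets 12–13.
U+A60C → 3-byte form EA 98 8C at offsets 14–16.
U+B82E → 3-byte form EB A0 AE at offsets 17–19.
U+10316 → 4-byte form F0 90 8C 96 at offsets 20–23.
Offset 23 falls in char 8's range; it's byte 4 of F0 90 8C 96 = 0x96.

0x96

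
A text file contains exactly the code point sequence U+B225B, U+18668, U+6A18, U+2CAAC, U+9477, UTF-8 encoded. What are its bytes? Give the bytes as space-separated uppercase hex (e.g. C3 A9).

F2 B2 89 9B F0 98 99 A8 E6 A8 98 F0 AC AA AC E9 91 B7

U+B225B: 4-byte form → F2 B2 89 9B.
U+18668: 4-byte form → F0 98 99 A8.
U+6A18: 3-byte form → E6 A8 98.
U+2CAAC: 4-byte form → F0 AC AA AC.
U+9477: 3-byte form → E9 91 B7.
Concatenated (18 bytes): F2 B2 89 9B F0 98 99 A8 E6 A8 98 F0 AC AA AC E9 91 B7.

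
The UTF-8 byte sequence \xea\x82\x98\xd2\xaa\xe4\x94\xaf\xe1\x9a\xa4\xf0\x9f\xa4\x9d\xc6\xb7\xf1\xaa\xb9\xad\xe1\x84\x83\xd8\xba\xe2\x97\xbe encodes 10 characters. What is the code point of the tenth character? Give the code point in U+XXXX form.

Offset 0: leading byte 0xEA = 11101010 → 3-byte char #1 = EA 82 98.
Offset 3: leading byte 0xD2 = 11010010 → 2-byte char #2 = D2 AA.
Offset 5: leading byte 0xE4 = 11100100 → 3-byte char #3 = E4 94 AF.
Offset 8: leading byte 0xE1 = 11100001 → 3-byte char #4 = E1 9A A4.
Offset 11: leading byte 0xF0 = 11110000 → 4-byte char #5 = F0 9F A4 9D.
Offset 15: leading byte 0xC6 = 11000110 → 2-byte char #6 = C6 B7.
Offset 17: leading byte 0xF1 = 11110001 → 4-byte char #7 = F1 AA B9 AD.
Offset 21: leading byte 0xE1 = 11100001 → 3-byte char #8 = E1 84 83.
Offset 24: leading byte 0xD8 = 11011000 → 2-byte char #9 = D8 BA.
Offset 26: leading byte 0xE2 = 11100010 → 3-byte char #10 = E2 97 BE.
Leading byte 0xE2 = 11100010 matches 1110xxxx → 3-byte sequence.
Byte 1: 0xE2 = 11100010, payload 0010 (4 bits).
Byte 2: 0x97 = 10010111 (10xxxxxx ✓), payload 010111.
Byte 3: 0xBE = 10111110 (10xxxxxx ✓), payload 111110.
Concatenate: 0010010111111110 = 0x25FE (16 bits → U+25FE).

U+25FE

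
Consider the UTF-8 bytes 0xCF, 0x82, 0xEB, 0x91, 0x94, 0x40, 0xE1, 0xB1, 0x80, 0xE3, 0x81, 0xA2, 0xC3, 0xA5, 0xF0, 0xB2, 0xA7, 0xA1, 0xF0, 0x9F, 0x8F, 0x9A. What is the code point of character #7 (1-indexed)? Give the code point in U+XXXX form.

U+329E1

Offset 0: leading byte 0xCF = 11001111 → 2-byte char #1 = CF 82.
Offset 2: leading byte 0xEB = 11101011 → 3-byte char #2 = EB 91 94.
Offset 5: leading byte 0x40 = 01000000 → 1-byte char #3 = 40.
Offset 6: leading byte 0xE1 = 11100001 → 3-byte char #4 = E1 B1 80.
Offset 9: leading byte 0xE3 = 11100011 → 3-byte char #5 = E3 81 A2.
Offset 12: leading byte 0xC3 = 11000011 → 2-byte char #6 = C3 A5.
Offset 14: leading byte 0xF0 = 11110000 → 4-byte char #7 = F0 B2 A7 A1.
Leading byte 0xF0 = 11110000 matches 11110xxx → 4-byte sequence.
Byte 1: 0xF0 = 11110000, payload 000 (3 bits).
Byte 2: 0xB2 = 10110010 (10xxxxxx ✓), payload 110010.
Byte 3: 0xA7 = 10100111 (10xxxxxx ✓), payload 100111.
Byte 4: 0xA1 = 10100001 (10xxxxxx ✓), payload 100001.
Concatenate: 000110010100111100001 = 0x329E1 (21 bits → U+329E1).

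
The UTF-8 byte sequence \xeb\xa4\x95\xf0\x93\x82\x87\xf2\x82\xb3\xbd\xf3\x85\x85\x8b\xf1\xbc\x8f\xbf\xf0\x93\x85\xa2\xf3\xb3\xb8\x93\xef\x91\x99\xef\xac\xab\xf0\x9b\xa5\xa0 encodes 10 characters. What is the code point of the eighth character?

U+F459

Offset 0: leading byte 0xEB = 11101011 → 3-byte char #1 = EB A4 95.
Offset 3: leading byte 0xF0 = 11110000 → 4-byte char #2 = F0 93 82 87.
Offset 7: leading byte 0xF2 = 11110010 → 4-byte char #3 = F2 82 B3 BD.
Offset 11: leading byte 0xF3 = 11110011 → 4-byte char #4 = F3 85 85 8B.
Offset 15: leading byte 0xF1 = 11110001 → 4-byte char #5 = F1 BC 8F BF.
Offset 19: leading byte 0xF0 = 11110000 → 4-byte char #6 = F0 93 85 A2.
Offset 23: leading byte 0xF3 = 11110011 → 4-byte char #7 = F3 B3 B8 93.
Offset 27: leading byte 0xEF = 11101111 → 3-byte char #8 = EF 91 99.
Leading byte 0xEF = 11101111 matches 1110xxxx → 3-byte sequence.
Byte 1: 0xEF = 11101111, payload 1111 (4 bits).
Byte 2: 0x91 = 10010001 (10xxxxxx ✓), payload 010001.
Byte 3: 0x99 = 10011001 (10xxxxxx ✓), payload 011001.
Concatenate: 1111010001011001 = 0xF459 (16 bits → U+F459).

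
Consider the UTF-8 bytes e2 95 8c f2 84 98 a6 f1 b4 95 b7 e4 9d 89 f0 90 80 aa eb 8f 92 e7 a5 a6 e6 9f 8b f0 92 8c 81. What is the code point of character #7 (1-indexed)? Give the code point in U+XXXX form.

Offset 0: leading byte 0xE2 = 11100010 → 3-byte char #1 = E2 95 8C.
Offset 3: leading byte 0xF2 = 11110010 → 4-byte char #2 = F2 84 98 A6.
Offset 7: leading byte 0xF1 = 11110001 → 4-byte char #3 = F1 B4 95 B7.
Offset 11: leading byte 0xE4 = 11100100 → 3-byte char #4 = E4 9D 89.
Offset 14: leading byte 0xF0 = 11110000 → 4-byte char #5 = F0 90 80 AA.
Offset 18: leading byte 0xEB = 11101011 → 3-byte char #6 = EB 8F 92.
Offset 21: leading byte 0xE7 = 11100111 → 3-byte char #7 = E7 A5 A6.
Leading byte 0xE7 = 11100111 matches 1110xxxx → 3-byte sequence.
Byte 1: 0xE7 = 11100111, payload 0111 (4 bits).
Byte 2: 0xA5 = 10100101 (10xxxxxx ✓), payload 100101.
Byte 3: 0xA6 = 10100110 (10xxxxxx ✓), payload 100110.
Concatenate: 0111100101100110 = 0x7966 (16 bits → U+7966).

U+7966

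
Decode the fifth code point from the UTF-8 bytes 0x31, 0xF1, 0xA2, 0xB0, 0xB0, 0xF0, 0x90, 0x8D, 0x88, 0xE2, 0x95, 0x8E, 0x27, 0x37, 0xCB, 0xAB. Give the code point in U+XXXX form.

Offset 0: leading byte 0x31 = 00110001 → 1-byte char #1 = 31.
Offset 1: leading byte 0xF1 = 11110001 → 4-byte char #2 = F1 A2 B0 B0.
Offset 5: leading byte 0xF0 = 11110000 → 4-byte char #3 = F0 90 8D 88.
Offset 9: leading byte 0xE2 = 11100010 → 3-byte char #4 = E2 95 8E.
Offset 12: leading byte 0x27 = 00100111 → 1-byte char #5 = 27.
Leading byte 0x27 = 00100111 matches 0xxxxxxx → 1-byte sequence.
Byte 1: 0x27 = 00100111, payload 0100111 (7 bits).
Concatenate: 0100111 = 0x27 (7 bits → U+0027).

U+0027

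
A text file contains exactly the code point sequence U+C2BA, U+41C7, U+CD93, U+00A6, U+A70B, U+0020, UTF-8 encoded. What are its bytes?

U+C2BA: 3-byte form → EC 8A BA.
U+41C7: 3-byte form → E4 87 87.
U+CD93: 3-byte form → EC B6 93.
U+00A6: 2-byte form → C2 A6.
U+A70B: 3-byte form → EA 9C 8B.
U+0020: 1-byte form → 20.
Concatenated (15 bytes): EC 8A BA E4 87 87 EC B6 93 C2 A6 EA 9C 8B 20.

EC 8A BA E4 87 87 EC B6 93 C2 A6 EA 9C 8B 20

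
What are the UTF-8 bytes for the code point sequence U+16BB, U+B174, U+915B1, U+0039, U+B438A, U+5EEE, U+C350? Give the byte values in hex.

E1 9A BB EB 85 B4 F2 91 96 B1 39 F2 B4 8E 8A E5 BB AE EC 8D 90

U+16BB: 3-byte form → E1 9A BB.
U+B174: 3-byte form → EB 85 B4.
U+915B1: 4-byte form → F2 91 96 B1.
U+0039: 1-byte form → 39.
U+B438A: 4-byte form → F2 B4 8E 8A.
U+5EEE: 3-byte form → E5 BB AE.
U+C350: 3-byte form → EC 8D 90.
Concatenated (21 bytes): E1 9A BB EB 85 B4 F2 91 96 B1 39 F2 B4 8E 8A E5 BB AE EC 8D 90.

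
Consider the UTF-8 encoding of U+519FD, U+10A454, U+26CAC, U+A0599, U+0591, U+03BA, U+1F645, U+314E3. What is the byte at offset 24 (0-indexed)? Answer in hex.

U+519FD → 4-byte form F1 91 A7 BD at offsets 0–3.
U+10A454 → 4-byte form F4 8A 91 94 at offsets 4–7.
U+26CAC → 4-byte form F0 A6 B2 AC at offsets 8–11.
U+A0599 → 4-byte form F2 A0 96 99 at offsets 12–15.
U+0591 → 2-byte form D6 91 at offsets 16–17.
U+03BA → 2-byte form CE BA at offsets 18–19.
U+1F645 → 4-byte form F0 9F 99 85 at offsets 20–23.
U+314E3 → 4-byte form F0 B1 93 A3 at offsets 24–27.
Offset 24 falls in char 8's range; it's byte 1 of F0 B1 93 A3 = 0xF0.

0xF0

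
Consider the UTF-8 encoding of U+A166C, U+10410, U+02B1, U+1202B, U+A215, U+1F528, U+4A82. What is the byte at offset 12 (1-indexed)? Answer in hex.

1-indexed offset 12 is 0-indexed offset 11.
U+A166C → 4-byte form F2 A1 99 AC at offsets 0–3.
U+10410 → 4-byte form F0 90 90 90 at offsets 4–7.
U+02B1 → 2-byte form CA B1 at offsets 8–9.
U+1202B → 4-byte form F0 92 80 AB at offsets 10–13.
Offset 11 falls in char 4's range; it's byte 2 of F0 92 80 AB = 0x92.

0x92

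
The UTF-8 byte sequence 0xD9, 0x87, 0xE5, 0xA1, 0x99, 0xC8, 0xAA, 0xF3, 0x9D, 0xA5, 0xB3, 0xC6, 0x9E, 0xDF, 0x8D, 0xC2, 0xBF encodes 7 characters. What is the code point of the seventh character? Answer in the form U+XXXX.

Offset 0: leading byte 0xD9 = 11011001 → 2-byte char #1 = D9 87.
Offset 2: leading byte 0xE5 = 11100101 → 3-byte char #2 = E5 A1 99.
Offset 5: leading byte 0xC8 = 11001000 → 2-byte char #3 = C8 AA.
Offset 7: leading byte 0xF3 = 11110011 → 4-byte char #4 = F3 9D A5 B3.
Offset 11: leading byte 0xC6 = 11000110 → 2-byte char #5 = C6 9E.
Offset 13: leading byte 0xDF = 11011111 → 2-byte char #6 = DF 8D.
Offset 15: leading byte 0xC2 = 11000010 → 2-byte char #7 = C2 BF.
Leading byte 0xC2 = 11000010 matches 110xxxxx → 2-byte sequence.
Byte 1: 0xC2 = 11000010, payload 00010 (5 bits).
Byte 2: 0xBF = 10111111 (10xxxxxx ✓), payload 111111.
Concatenate: 00010111111 = 0xBF (11 bits → U+00BF).

U+00BF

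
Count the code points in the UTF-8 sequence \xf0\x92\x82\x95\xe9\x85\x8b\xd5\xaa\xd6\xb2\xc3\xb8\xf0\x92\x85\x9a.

6

Byte at offset 0: 0xF0 = 11110000 → 4-byte char (#1). Advance 4.
Byte at offset 4: 0xE9 = 11101001 → 3-byte char (#2). Advance 3.
Byte at offset 7: 0xD5 = 11010101 → 2-byte char (#3). Advance 2.
Byte at offset 9: 0xD6 = 11010110 → 2-byte char (#4). Advance 2.
Byte at offset 11: 0xC3 = 11000011 → 2-byte char (#5). Advance 2.
Byte at offset 13: 0xF0 = 11110000 → 4-byte char (#6). Advance 4.
Reached end at offset 17 after 6 code points.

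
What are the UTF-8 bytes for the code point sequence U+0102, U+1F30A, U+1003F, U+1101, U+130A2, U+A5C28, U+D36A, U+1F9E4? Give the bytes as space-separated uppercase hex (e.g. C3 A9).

C4 82 F0 9F 8C 8A F0 90 80 BF E1 84 81 F0 93 82 A2 F2 A5 B0 A8 ED 8D AA F0 9F A7 A4

U+0102: 2-byte form → C4 82.
U+1F30A: 4-byte form → F0 9F 8C 8A.
U+1003F: 4-byte form → F0 90 80 BF.
U+1101: 3-byte form → E1 84 81.
U+130A2: 4-byte form → F0 93 82 A2.
U+A5C28: 4-byte form → F2 A5 B0 A8.
U+D36A: 3-byte form → ED 8D AA.
U+1F9E4: 4-byte form → F0 9F A7 A4.
Concatenated (28 bytes): C4 82 F0 9F 8C 8A F0 90 80 BF E1 84 81 F0 93 82 A2 F2 A5 B0 A8 ED 8D AA F0 9F A7 A4.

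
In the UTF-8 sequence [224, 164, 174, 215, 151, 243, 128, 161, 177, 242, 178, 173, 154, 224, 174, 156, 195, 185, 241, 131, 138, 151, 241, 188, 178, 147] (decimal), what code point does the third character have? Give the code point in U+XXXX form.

Offset 0: leading byte 0xE0 = 11100000 → 3-byte char #1 = E0 A4 AE.
Offset 3: leading byte 0xD7 = 11010111 → 2-byte char #2 = D7 97.
Offset 5: leading byte 0xF3 = 11110011 → 4-byte char #3 = F3 80 A1 B1.
Leading byte 0xF3 = 11110011 matches 11110xxx → 4-byte sequence.
Byte 1: 0xF3 = 11110011, payload 011 (3 bits).
Byte 2: 0x80 = 10000000 (10xxxxxx ✓), payload 000000.
Byte 3: 0xA1 = 10100001 (10xxxxxx ✓), payload 100001.
Byte 4: 0xB1 = 10110001 (10xxxxxx ✓), payload 110001.
Concatenate: 011000000100001110001 = 0xC0871 (21 bits → U+C0871).

U+C0871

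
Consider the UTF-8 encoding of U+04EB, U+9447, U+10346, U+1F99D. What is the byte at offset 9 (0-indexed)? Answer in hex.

0xF0

U+04EB → 2-byte form D3 AB at offsets 0–1.
U+9447 → 3-byte form E9 91 87 at offsets 2–4.
U+10346 → 4-byte form F0 90 8D 86 at offsets 5–8.
U+1F99D → 4-byte form F0 9F A6 9D at offsets 9–12.
Offset 9 falls in char 4's range; it's byte 1 of F0 9F A6 9D = 0xF0.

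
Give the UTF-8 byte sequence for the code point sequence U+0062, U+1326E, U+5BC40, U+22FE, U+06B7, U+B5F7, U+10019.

U+0062: 1-byte form → 62.
U+1326E: 4-byte form → F0 93 89 AE.
U+5BC40: 4-byte form → F1 9B B1 80.
U+22FE: 3-byte form → E2 8B BE.
U+06B7: 2-byte form → DA B7.
U+B5F7: 3-byte form → EB 97 B7.
U+10019: 4-byte form → F0 90 80 99.
Concatenated (21 bytes): 62 F0 93 89 AE F1 9B B1 80 E2 8B BE DA B7 EB 97 B7 F0 90 80 99.

62 F0 93 89 AE F1 9B B1 80 E2 8B BE DA B7 EB 97 B7 F0 90 80 99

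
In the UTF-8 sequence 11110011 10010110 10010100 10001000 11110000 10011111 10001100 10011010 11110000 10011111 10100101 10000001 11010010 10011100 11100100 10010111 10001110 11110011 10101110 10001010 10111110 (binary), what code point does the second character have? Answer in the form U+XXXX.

Offset 0: leading byte 0xF3 = 11110011 → 4-byte char #1 = F3 96 94 88.
Offset 4: leading byte 0xF0 = 11110000 → 4-byte char #2 = F0 9F 8C 9A.
Leading byte 0xF0 = 11110000 matches 11110xxx → 4-byte sequence.
Byte 1: 0xF0 = 11110000, payload 000 (3 bits).
Byte 2: 0x9F = 10011111 (10xxxxxx ✓), payload 011111.
Byte 3: 0x8C = 10001100 (10xxxxxx ✓), payload 001100.
Byte 4: 0x9A = 10011010 (10xxxxxx ✓), payload 011010.
Concatenate: 000011111001100011010 = 0x1F31A (21 bits → U+1F31A).

U+1F31A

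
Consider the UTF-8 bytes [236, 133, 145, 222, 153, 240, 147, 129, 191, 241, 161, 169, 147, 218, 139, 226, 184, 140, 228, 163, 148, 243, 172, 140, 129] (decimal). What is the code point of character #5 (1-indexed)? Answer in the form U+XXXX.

Offset 0: leading byte 0xEC = 11101100 → 3-byte char #1 = EC 85 91.
Offset 3: leading byte 0xDE = 11011110 → 2-byte char #2 = DE 99.
Offset 5: leading byte 0xF0 = 11110000 → 4-byte char #3 = F0 93 81 BF.
Offset 9: leading byte 0xF1 = 11110001 → 4-byte char #4 = F1 A1 A9 93.
Offset 13: leading byte 0xDA = 11011010 → 2-byte char #5 = DA 8B.
Leading byte 0xDA = 11011010 matches 110xxxxx → 2-byte sequence.
Byte 1: 0xDA = 11011010, payload 11010 (5 bits).
Byte 2: 0x8B = 10001011 (10xxxxxx ✓), payload 001011.
Concatenate: 11010001011 = 0x68B (11 bits → U+068B).

U+068B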